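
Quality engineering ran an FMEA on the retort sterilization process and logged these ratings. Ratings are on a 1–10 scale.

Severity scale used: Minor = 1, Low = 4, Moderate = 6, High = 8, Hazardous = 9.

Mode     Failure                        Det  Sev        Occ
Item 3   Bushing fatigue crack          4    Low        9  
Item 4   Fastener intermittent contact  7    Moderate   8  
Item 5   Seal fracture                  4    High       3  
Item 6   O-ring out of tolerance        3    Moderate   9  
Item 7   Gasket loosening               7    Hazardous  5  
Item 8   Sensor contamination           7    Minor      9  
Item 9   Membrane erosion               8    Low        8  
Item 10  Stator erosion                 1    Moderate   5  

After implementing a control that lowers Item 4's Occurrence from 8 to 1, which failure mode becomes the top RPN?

Item 7

RPN = Severity × Occurrence × Detection:
  Item 3: 4 × 9 × 4 = 144
  Item 4: 6 × 8 × 7 = 336
  Item 5: 8 × 3 × 4 = 96
  Item 6: 6 × 9 × 3 = 162
  Item 7: 9 × 5 × 7 = 315
  Item 8: 1 × 9 × 7 = 63
  Item 9: 4 × 8 × 8 = 256
  Item 10: 6 × 5 × 1 = 30
After action: Item 4 → 6 × 1 × 7 = 42.
Revised RPNs: Item 7=315, Item 9=256, Item 6=162, Item 3=144, Item 5=96, Item 8=63, Item 4=42, Item 10=30.
Highest is now Item 7 (315).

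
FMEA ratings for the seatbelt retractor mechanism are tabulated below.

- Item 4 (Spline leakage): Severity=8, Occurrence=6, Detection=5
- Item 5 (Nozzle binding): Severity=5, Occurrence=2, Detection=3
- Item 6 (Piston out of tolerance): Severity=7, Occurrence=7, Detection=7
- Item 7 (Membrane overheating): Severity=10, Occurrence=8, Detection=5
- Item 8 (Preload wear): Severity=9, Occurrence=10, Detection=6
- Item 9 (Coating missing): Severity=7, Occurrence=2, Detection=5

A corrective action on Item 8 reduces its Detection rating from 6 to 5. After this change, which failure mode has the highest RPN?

Item 8

RPN = Severity × Occurrence × Detection:
  Item 4: 8 × 6 × 5 = 240
  Item 5: 5 × 2 × 3 = 30
  Item 6: 7 × 7 × 7 = 343
  Item 7: 10 × 8 × 5 = 400
  Item 8: 9 × 10 × 6 = 540
  Item 9: 7 × 2 × 5 = 70
After action: Item 8 → 9 × 10 × 5 = 450.
Revised RPNs: Item 8=450, Item 7=400, Item 6=343, Item 4=240, Item 9=70, Item 5=30.
Highest is now Item 8 (450).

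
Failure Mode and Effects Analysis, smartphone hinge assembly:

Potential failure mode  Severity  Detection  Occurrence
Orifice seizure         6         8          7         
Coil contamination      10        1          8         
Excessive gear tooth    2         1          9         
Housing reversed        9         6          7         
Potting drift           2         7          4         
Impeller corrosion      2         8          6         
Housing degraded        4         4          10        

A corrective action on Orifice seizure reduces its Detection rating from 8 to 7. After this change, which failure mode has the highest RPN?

RPN = Severity × Occurrence × Detection:
  Orifice seizure: 6 × 7 × 8 = 336
  Coil contamination: 10 × 8 × 1 = 80
  Excessive gear tooth: 2 × 9 × 1 = 18
  Housing reversed: 9 × 7 × 6 = 378
  Potting drift: 2 × 4 × 7 = 56
  Impeller corrosion: 2 × 6 × 8 = 96
  Housing degraded: 4 × 10 × 4 = 160
After action: Orifice seizure → 6 × 7 × 7 = 294.
Revised RPNs: Housing reversed=378, Orifice seizure=294, Housing degraded=160, Impeller corrosion=96, Coil contamination=80, Potting drift=56, Excessive gear tooth=18.
Highest is now Housing reversed (378).

Housing reversed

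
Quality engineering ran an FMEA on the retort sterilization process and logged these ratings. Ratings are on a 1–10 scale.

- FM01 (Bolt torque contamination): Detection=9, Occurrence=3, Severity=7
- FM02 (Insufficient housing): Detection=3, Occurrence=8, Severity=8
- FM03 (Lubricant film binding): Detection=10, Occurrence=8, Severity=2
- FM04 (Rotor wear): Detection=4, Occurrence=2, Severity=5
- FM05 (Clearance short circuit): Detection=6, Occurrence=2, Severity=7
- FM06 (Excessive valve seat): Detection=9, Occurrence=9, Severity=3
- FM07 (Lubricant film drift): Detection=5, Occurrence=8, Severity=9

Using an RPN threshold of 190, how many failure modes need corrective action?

3

RPN = Severity × Occurrence × Detection:
  FM01: 7 × 3 × 9 = 189
  FM02: 8 × 8 × 3 = 192
  FM03: 2 × 8 × 10 = 160
  FM04: 5 × 2 × 4 = 40
  FM05: 7 × 2 × 6 = 84
  FM06: 3 × 9 × 9 = 243
  FM07: 9 × 8 × 5 = 360
Modes with RPN ≥ 190: FM02 (192), FM06 (243), FM07 (360) → 3.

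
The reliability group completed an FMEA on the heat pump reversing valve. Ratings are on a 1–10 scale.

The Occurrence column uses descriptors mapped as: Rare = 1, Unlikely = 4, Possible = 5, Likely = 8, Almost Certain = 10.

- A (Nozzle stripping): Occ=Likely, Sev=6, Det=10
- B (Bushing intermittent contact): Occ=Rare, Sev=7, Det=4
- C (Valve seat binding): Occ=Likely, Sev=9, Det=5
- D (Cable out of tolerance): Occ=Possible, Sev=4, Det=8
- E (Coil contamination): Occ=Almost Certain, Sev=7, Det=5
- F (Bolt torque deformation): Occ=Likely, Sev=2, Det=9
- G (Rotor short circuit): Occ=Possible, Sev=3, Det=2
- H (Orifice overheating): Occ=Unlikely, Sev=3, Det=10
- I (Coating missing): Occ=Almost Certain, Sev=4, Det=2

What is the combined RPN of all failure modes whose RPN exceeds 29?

RPN = Severity × Occurrence × Detection:
  A: 6 × 8 × 10 = 480
  B: 7 × 1 × 4 = 28
  C: 9 × 8 × 5 = 360
  D: 4 × 5 × 8 = 160
  E: 7 × 10 × 5 = 350
  F: 2 × 8 × 9 = 144
  G: 3 × 5 × 2 = 30
  H: 3 × 4 × 10 = 120
  I: 4 × 10 × 2 = 80
RPN > 29: A (480), C (360), D (160), E (350), F (144), G (30), H (120), I (80).
Sum: 480 + 360 + 160 + 350 + 144 + 30 + 120 + 80 = 1724.

1724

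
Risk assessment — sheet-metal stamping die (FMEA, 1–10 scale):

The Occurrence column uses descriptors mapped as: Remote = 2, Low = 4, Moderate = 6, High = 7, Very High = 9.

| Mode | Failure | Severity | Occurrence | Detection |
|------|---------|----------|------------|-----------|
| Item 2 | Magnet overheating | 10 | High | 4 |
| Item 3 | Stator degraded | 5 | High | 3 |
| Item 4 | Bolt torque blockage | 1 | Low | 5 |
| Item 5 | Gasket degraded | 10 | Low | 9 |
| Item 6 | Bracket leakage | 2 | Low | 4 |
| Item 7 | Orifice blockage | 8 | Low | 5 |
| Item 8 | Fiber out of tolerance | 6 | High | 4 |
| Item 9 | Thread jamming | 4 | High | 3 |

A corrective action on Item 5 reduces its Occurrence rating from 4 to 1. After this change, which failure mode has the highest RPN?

Item 2

RPN = Severity × Occurrence × Detection:
  Item 2: 10 × 7 × 4 = 280
  Item 3: 5 × 7 × 3 = 105
  Item 4: 1 × 4 × 5 = 20
  Item 5: 10 × 4 × 9 = 360
  Item 6: 2 × 4 × 4 = 32
  Item 7: 8 × 4 × 5 = 160
  Item 8: 6 × 7 × 4 = 168
  Item 9: 4 × 7 × 3 = 84
After action: Item 5 → 10 × 1 × 9 = 90.
Revised RPNs: Item 2=280, Item 8=168, Item 7=160, Item 3=105, Item 5=90, Item 9=84, Item 6=32, Item 4=20.
Highest is now Item 2 (280).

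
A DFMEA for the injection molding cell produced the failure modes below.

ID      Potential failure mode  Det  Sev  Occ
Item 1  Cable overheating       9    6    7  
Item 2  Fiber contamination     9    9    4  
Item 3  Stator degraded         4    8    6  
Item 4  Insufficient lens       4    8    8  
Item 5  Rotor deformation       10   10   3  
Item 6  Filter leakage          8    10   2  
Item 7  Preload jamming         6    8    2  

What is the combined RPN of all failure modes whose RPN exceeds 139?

1610

RPN = Severity × Occurrence × Detection:
  Item 1: 6 × 7 × 9 = 378
  Item 2: 9 × 4 × 9 = 324
  Item 3: 8 × 6 × 4 = 192
  Item 4: 8 × 8 × 4 = 256
  Item 5: 10 × 3 × 10 = 300
  Item 6: 10 × 2 × 8 = 160
  Item 7: 8 × 2 × 6 = 96
RPN > 139: Item 1 (378), Item 2 (324), Item 3 (192), Item 4 (256), Item 5 (300), Item 6 (160).
Sum: 378 + 324 + 192 + 256 + 300 + 160 = 1610.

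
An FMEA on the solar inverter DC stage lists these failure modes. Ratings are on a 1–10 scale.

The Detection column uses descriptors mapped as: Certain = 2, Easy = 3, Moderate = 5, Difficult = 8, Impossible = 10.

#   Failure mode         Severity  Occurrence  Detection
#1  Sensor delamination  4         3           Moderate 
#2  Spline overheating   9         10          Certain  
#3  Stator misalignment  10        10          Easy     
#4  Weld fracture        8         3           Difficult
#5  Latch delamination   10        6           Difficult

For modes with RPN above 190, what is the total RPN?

RPN = Severity × Occurrence × Detection:
  #1: 4 × 3 × 5 = 60
  #2: 9 × 10 × 2 = 180
  #3: 10 × 10 × 3 = 300
  #4: 8 × 3 × 8 = 192
  #5: 10 × 6 × 8 = 480
RPN > 190: #3 (300), #4 (192), #5 (480).
Sum: 300 + 192 + 480 = 972.

972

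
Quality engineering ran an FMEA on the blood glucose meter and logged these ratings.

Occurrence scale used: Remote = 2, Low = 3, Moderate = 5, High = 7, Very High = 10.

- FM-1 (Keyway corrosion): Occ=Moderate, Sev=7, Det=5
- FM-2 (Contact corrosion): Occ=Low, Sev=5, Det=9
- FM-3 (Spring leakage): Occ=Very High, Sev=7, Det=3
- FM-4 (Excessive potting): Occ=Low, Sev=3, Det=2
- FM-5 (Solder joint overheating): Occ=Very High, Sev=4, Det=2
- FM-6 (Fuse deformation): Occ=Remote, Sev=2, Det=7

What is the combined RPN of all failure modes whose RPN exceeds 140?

385

RPN = Severity × Occurrence × Detection:
  FM-1: 7 × 5 × 5 = 175
  FM-2: 5 × 3 × 9 = 135
  FM-3: 7 × 10 × 3 = 210
  FM-4: 3 × 3 × 2 = 18
  FM-5: 4 × 10 × 2 = 80
  FM-6: 2 × 2 × 7 = 28
RPN > 140: FM-1 (175), FM-3 (210).
Sum: 175 + 210 = 385.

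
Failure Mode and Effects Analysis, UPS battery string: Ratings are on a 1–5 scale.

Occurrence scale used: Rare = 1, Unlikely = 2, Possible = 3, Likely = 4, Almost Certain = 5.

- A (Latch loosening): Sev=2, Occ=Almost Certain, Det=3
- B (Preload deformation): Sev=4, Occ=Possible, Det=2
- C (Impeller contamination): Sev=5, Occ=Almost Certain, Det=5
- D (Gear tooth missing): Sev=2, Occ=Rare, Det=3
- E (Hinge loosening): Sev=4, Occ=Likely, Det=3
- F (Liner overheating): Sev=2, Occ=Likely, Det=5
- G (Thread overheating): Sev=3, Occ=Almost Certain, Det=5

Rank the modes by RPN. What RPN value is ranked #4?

RPN = Severity × Occurrence × Detection:
  A: 2 × 5 × 3 = 30
  B: 4 × 3 × 2 = 24
  C: 5 × 5 × 5 = 125
  D: 2 × 1 × 3 = 6
  E: 4 × 4 × 3 = 48
  F: 2 × 4 × 5 = 40
  G: 3 × 5 × 5 = 75
Sorted descending: 125, 75, 48, 40, 30, 24, 6.
The fourth-highest RPN is 40 (F).

40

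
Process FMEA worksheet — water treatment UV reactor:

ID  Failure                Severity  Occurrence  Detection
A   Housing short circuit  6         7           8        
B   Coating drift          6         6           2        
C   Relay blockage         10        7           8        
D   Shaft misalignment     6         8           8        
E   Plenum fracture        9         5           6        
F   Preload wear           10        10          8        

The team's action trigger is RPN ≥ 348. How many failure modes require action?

3

RPN = Severity × Occurrence × Detection:
  A: 6 × 7 × 8 = 336
  B: 6 × 6 × 2 = 72
  C: 10 × 7 × 8 = 560
  D: 6 × 8 × 8 = 384
  E: 9 × 5 × 6 = 270
  F: 10 × 10 × 8 = 800
Modes with RPN ≥ 348: C (560), D (384), F (800) → 3.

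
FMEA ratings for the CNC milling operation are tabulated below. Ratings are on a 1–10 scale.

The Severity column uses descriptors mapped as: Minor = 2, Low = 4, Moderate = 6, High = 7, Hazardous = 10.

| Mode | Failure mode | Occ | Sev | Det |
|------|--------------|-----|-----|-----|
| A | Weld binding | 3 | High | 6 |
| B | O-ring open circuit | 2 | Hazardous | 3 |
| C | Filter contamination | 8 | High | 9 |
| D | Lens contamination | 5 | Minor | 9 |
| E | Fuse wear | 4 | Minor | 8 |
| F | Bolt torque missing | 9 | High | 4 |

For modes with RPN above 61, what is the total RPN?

RPN = Severity × Occurrence × Detection:
  A: 7 × 3 × 6 = 126
  B: 10 × 2 × 3 = 60
  C: 7 × 8 × 9 = 504
  D: 2 × 5 × 9 = 90
  E: 2 × 4 × 8 = 64
  F: 7 × 9 × 4 = 252
RPN > 61: A (126), C (504), D (90), E (64), F (252).
Sum: 126 + 504 + 90 + 64 + 252 = 1036.

1036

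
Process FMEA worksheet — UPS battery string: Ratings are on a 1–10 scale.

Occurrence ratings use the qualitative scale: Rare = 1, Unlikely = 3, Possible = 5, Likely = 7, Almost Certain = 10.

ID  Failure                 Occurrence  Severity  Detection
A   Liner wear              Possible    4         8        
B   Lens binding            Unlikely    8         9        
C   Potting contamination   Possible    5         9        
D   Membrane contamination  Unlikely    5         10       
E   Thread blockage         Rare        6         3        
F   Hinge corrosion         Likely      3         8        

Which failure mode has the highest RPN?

C

RPN = Severity × Occurrence × Detection:
  A: 4 × 5 × 8 = 160
  B: 8 × 3 × 9 = 216
  C: 5 × 5 × 9 = 225
  D: 5 × 3 × 10 = 150
  E: 6 × 1 × 3 = 18
  F: 3 × 7 × 8 = 168
Highest RPN is 225 → C.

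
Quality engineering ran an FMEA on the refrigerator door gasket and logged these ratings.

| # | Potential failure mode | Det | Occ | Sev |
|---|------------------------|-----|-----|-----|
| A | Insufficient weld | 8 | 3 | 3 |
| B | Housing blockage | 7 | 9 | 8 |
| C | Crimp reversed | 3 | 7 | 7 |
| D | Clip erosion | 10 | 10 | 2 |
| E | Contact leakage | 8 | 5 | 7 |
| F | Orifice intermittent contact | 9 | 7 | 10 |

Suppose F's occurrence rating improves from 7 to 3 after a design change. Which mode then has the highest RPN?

B

RPN = Severity × Occurrence × Detection:
  A: 3 × 3 × 8 = 72
  B: 8 × 9 × 7 = 504
  C: 7 × 7 × 3 = 147
  D: 2 × 10 × 10 = 200
  E: 7 × 5 × 8 = 280
  F: 10 × 7 × 9 = 630
After action: F → 10 × 3 × 9 = 270.
Revised RPNs: B=504, E=280, F=270, D=200, C=147, A=72.
Highest is now B (504).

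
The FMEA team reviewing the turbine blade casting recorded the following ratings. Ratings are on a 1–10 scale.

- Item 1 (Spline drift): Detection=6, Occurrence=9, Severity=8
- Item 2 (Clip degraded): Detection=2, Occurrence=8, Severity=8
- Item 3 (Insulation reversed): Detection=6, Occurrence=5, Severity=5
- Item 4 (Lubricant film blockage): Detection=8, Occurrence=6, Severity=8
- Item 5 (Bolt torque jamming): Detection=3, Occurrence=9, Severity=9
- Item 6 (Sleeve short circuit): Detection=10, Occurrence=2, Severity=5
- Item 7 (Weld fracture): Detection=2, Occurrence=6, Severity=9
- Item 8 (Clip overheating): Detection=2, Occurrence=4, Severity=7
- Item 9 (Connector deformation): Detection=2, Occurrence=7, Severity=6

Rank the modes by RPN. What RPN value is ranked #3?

RPN = Severity × Occurrence × Detection:
  Item 1: 8 × 9 × 6 = 432
  Item 2: 8 × 8 × 2 = 128
  Item 3: 5 × 5 × 6 = 150
  Item 4: 8 × 6 × 8 = 384
  Item 5: 9 × 9 × 3 = 243
  Item 6: 5 × 2 × 10 = 100
  Item 7: 9 × 6 × 2 = 108
  Item 8: 7 × 4 × 2 = 56
  Item 9: 6 × 7 × 2 = 84
Sorted descending: 432, 384, 243, 150, 128, 108, 100, 84, 56.
The third-highest RPN is 243 (Item 5).

243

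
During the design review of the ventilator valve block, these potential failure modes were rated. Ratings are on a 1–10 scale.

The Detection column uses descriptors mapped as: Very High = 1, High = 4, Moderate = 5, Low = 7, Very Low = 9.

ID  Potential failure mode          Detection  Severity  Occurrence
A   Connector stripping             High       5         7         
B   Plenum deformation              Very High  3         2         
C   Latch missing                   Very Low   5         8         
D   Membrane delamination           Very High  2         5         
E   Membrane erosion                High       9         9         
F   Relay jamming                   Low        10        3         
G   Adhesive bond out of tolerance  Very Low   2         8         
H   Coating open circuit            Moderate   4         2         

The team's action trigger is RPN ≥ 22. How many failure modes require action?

RPN = Severity × Occurrence × Detection:
  A: 5 × 7 × 4 = 140
  B: 3 × 2 × 1 = 6
  C: 5 × 8 × 9 = 360
  D: 2 × 5 × 1 = 10
  E: 9 × 9 × 4 = 324
  F: 10 × 3 × 7 = 210
  G: 2 × 8 × 9 = 144
  H: 4 × 2 × 5 = 40
Modes with RPN ≥ 22: A (140), C (360), E (324), F (210), G (144), H (40) → 6.

6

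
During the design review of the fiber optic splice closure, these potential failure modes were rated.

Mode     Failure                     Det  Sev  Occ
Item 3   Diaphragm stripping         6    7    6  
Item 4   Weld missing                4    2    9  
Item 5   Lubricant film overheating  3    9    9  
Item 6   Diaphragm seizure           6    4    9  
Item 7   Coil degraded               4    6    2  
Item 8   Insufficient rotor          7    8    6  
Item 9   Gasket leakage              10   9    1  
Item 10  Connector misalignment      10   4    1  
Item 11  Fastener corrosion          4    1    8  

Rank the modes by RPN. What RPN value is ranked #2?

RPN = Severity × Occurrence × Detection:
  Item 3: 7 × 6 × 6 = 252
  Item 4: 2 × 9 × 4 = 72
  Item 5: 9 × 9 × 3 = 243
  Item 6: 4 × 9 × 6 = 216
  Item 7: 6 × 2 × 4 = 48
  Item 8: 8 × 6 × 7 = 336
  Item 9: 9 × 1 × 10 = 90
  Item 10: 4 × 1 × 10 = 40
  Item 11: 1 × 8 × 4 = 32
Sorted descending: 336, 252, 243, 216, 90, 72, 48, 40, 32.
The second-highest RPN is 252 (Item 3).

252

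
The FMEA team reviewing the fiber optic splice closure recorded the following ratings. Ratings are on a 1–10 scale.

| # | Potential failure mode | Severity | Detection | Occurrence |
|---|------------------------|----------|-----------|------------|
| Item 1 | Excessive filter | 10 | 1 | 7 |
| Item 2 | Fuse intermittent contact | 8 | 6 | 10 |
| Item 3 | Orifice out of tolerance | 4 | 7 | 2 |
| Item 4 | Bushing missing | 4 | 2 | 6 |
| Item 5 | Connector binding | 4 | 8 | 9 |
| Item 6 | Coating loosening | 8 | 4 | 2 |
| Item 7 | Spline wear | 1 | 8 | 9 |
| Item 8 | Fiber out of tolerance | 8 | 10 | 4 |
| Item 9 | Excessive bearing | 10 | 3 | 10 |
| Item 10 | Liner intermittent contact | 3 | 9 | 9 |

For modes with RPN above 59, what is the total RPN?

1837

RPN = Severity × Occurrence × Detection:
  Item 1: 10 × 7 × 1 = 70
  Item 2: 8 × 10 × 6 = 480
  Item 3: 4 × 2 × 7 = 56
  Item 4: 4 × 6 × 2 = 48
  Item 5: 4 × 9 × 8 = 288
  Item 6: 8 × 2 × 4 = 64
  Item 7: 1 × 9 × 8 = 72
  Item 8: 8 × 4 × 10 = 320
  Item 9: 10 × 10 × 3 = 300
  Item 10: 3 × 9 × 9 = 243
RPN > 59: Item 1 (70), Item 2 (480), Item 5 (288), Item 6 (64), Item 7 (72), Item 8 (320), Item 9 (300), Item 10 (243).
Sum: 70 + 480 + 288 + 64 + 72 + 320 + 300 + 243 = 1837.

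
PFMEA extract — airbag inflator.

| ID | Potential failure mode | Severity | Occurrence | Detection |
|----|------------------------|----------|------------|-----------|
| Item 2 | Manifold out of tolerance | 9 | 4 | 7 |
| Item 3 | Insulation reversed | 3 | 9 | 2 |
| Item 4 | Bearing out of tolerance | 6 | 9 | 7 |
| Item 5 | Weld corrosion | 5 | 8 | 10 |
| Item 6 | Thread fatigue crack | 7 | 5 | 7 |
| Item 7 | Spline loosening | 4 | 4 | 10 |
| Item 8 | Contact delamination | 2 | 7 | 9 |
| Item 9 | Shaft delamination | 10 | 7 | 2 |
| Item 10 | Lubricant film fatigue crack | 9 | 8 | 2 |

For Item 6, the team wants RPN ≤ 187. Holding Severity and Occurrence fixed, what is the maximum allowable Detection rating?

5

Item 6: S=7, O=5, D=7 → current RPN = 245.
Fixed product = 35. Need 35 × D ≤ 187, so D ≤ 187/35 = 5.34.
Maximum integer Detection rating = 5 (gives RPN 175; D=6 would give 210 > 187).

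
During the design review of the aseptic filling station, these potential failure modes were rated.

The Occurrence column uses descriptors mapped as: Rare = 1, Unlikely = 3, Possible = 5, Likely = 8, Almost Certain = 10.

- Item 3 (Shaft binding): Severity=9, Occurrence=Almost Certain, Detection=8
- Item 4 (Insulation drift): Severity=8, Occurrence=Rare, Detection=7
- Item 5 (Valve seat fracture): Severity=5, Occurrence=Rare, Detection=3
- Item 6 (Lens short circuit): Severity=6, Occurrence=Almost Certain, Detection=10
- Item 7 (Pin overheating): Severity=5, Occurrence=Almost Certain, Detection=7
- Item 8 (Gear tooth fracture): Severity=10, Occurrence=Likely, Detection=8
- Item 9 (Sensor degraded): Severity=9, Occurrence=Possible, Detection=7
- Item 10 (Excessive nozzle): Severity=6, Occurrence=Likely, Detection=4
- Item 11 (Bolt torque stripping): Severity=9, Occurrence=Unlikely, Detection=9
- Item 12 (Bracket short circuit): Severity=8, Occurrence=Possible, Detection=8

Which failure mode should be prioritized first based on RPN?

Item 3

RPN = Severity × Occurrence × Detection:
  Item 3: 9 × 10 × 8 = 720
  Item 4: 8 × 1 × 7 = 56
  Item 5: 5 × 1 × 3 = 15
  Item 6: 6 × 10 × 10 = 600
  Item 7: 5 × 10 × 7 = 350
  Item 8: 10 × 8 × 8 = 640
  Item 9: 9 × 5 × 7 = 315
  Item 10: 6 × 8 × 4 = 192
  Item 11: 9 × 3 × 9 = 243
  Item 12: 8 × 5 × 8 = 320
Highest RPN is 720 → Item 3.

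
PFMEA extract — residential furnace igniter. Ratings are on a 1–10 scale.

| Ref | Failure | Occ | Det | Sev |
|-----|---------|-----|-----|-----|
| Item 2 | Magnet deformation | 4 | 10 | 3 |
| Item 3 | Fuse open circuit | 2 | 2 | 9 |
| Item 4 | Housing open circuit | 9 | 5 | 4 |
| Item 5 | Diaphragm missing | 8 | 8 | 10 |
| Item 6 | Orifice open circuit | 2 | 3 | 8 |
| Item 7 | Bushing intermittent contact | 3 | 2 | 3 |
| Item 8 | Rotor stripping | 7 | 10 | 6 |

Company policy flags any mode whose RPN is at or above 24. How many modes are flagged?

6

RPN = Severity × Occurrence × Detection:
  Item 2: 3 × 4 × 10 = 120
  Item 3: 9 × 2 × 2 = 36
  Item 4: 4 × 9 × 5 = 180
  Item 5: 10 × 8 × 8 = 640
  Item 6: 8 × 2 × 3 = 48
  Item 7: 3 × 3 × 2 = 18
  Item 8: 6 × 7 × 10 = 420
Modes with RPN ≥ 24: Item 2 (120), Item 3 (36), Item 4 (180), Item 5 (640), Item 6 (48), Item 8 (420) → 6.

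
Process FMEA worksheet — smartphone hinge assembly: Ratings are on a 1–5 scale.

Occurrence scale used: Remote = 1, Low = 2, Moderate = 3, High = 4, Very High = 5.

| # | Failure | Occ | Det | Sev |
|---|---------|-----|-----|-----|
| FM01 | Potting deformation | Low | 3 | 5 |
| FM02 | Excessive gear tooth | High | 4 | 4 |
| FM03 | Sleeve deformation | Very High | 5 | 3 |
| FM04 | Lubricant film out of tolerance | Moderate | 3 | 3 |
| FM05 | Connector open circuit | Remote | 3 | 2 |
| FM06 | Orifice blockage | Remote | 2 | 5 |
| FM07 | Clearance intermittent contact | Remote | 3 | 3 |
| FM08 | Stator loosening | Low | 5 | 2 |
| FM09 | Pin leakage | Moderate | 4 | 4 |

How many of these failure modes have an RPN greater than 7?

RPN = Severity × Occurrence × Detection:
  FM01: 5 × 2 × 3 = 30
  FM02: 4 × 4 × 4 = 64
  FM03: 3 × 5 × 5 = 75
  FM04: 3 × 3 × 3 = 27
  FM05: 2 × 1 × 3 = 6
  FM06: 5 × 1 × 2 = 10
  FM07: 3 × 1 × 3 = 9
  FM08: 2 × 2 × 5 = 20
  FM09: 4 × 3 × 4 = 48
Modes with RPN > 7: FM01 (30), FM02 (64), FM03 (75), FM04 (27), FM06 (10), FM07 (9), FM08 (20), FM09 (48) → 8.

8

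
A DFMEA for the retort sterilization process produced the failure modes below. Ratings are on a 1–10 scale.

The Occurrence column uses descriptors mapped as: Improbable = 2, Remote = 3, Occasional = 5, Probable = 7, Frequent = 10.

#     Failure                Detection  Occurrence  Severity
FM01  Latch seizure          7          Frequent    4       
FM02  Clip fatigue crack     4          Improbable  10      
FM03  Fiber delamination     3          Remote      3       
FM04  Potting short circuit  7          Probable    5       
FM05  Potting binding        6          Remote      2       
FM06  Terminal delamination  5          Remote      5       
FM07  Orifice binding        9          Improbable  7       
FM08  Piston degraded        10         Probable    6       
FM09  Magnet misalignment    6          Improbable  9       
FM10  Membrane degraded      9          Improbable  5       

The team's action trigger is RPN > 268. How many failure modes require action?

2

RPN = Severity × Occurrence × Detection:
  FM01: 4 × 10 × 7 = 280
  FM02: 10 × 2 × 4 = 80
  FM03: 3 × 3 × 3 = 27
  FM04: 5 × 7 × 7 = 245
  FM05: 2 × 3 × 6 = 36
  FM06: 5 × 3 × 5 = 75
  FM07: 7 × 2 × 9 = 126
  FM08: 6 × 7 × 10 = 420
  FM09: 9 × 2 × 6 = 108
  FM10: 5 × 2 × 9 = 90
Modes with RPN > 268: FM01 (280), FM08 (420) → 2.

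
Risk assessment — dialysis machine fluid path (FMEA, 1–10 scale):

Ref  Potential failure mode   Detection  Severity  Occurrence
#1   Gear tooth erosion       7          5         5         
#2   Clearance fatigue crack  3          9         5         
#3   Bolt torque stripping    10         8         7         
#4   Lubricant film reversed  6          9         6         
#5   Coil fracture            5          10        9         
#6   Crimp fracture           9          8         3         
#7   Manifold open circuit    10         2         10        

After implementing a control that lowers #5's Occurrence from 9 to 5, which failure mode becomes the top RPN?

#3

RPN = Severity × Occurrence × Detection:
  #1: 5 × 5 × 7 = 175
  #2: 9 × 5 × 3 = 135
  #3: 8 × 7 × 10 = 560
  #4: 9 × 6 × 6 = 324
  #5: 10 × 9 × 5 = 450
  #6: 8 × 3 × 9 = 216
  #7: 2 × 10 × 10 = 200
After action: #5 → 10 × 5 × 5 = 250.
Revised RPNs: #3=560, #4=324, #5=250, #6=216, #7=200, #1=175, #2=135.
Highest is now #3 (560).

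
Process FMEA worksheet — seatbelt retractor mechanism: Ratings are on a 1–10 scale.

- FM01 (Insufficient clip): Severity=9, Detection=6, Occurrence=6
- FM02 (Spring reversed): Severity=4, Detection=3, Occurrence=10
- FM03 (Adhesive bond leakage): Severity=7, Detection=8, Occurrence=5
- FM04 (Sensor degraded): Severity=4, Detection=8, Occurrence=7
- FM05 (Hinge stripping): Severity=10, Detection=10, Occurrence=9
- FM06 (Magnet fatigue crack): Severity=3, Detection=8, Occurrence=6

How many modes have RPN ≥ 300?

2

RPN = Severity × Occurrence × Detection:
  FM01: 9 × 6 × 6 = 324
  FM02: 4 × 10 × 3 = 120
  FM03: 7 × 5 × 8 = 280
  FM04: 4 × 7 × 8 = 224
  FM05: 10 × 9 × 10 = 900
  FM06: 3 × 6 × 8 = 144
Modes with RPN ≥ 300: FM01 (324), FM05 (900) → 2.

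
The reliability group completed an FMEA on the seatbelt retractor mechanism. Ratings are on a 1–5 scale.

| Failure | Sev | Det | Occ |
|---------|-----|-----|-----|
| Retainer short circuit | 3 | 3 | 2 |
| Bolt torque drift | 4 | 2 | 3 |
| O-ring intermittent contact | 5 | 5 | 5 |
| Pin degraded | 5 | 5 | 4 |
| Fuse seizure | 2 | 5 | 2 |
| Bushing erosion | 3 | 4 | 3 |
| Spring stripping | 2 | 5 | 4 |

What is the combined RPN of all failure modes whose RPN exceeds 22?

325

RPN = Severity × Occurrence × Detection:
  Retainer short circuit: 3 × 2 × 3 = 18
  Bolt torque drift: 4 × 3 × 2 = 24
  O-ring intermittent contact: 5 × 5 × 5 = 125
  Pin degraded: 5 × 4 × 5 = 100
  Fuse seizure: 2 × 2 × 5 = 20
  Bushing erosion: 3 × 3 × 4 = 36
  Spring stripping: 2 × 4 × 5 = 40
RPN > 22: Bolt torque drift (24), O-ring intermittent contact (125), Pin degraded (100), Bushing erosion (36), Spring stripping (40).
Sum: 24 + 125 + 100 + 36 + 40 = 325.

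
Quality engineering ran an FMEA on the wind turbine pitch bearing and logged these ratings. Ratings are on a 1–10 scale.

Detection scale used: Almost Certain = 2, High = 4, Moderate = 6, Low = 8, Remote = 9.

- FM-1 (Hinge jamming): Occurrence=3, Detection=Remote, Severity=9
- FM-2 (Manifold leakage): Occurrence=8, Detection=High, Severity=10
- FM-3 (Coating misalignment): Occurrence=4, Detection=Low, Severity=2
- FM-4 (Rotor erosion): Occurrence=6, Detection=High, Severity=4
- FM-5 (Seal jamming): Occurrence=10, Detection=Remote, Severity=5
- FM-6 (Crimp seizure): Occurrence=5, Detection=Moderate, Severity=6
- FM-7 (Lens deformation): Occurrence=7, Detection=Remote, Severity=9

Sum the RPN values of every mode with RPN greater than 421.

1017

RPN = Severity × Occurrence × Detection:
  FM-1: 9 × 3 × 9 = 243
  FM-2: 10 × 8 × 4 = 320
  FM-3: 2 × 4 × 8 = 64
  FM-4: 4 × 6 × 4 = 96
  FM-5: 5 × 10 × 9 = 450
  FM-6: 6 × 5 × 6 = 180
  FM-7: 9 × 7 × 9 = 567
RPN > 421: FM-5 (450), FM-7 (567).
Sum: 450 + 567 = 1017.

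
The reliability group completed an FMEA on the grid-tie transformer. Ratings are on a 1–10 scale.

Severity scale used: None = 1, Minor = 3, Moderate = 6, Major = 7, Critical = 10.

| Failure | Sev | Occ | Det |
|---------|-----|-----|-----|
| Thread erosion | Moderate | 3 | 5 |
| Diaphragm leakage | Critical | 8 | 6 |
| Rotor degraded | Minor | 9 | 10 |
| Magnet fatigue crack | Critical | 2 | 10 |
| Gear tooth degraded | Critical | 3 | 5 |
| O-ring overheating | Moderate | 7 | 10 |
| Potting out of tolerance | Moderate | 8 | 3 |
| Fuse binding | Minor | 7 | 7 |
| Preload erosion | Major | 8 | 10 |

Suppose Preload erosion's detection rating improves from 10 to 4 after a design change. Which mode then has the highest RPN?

RPN = Severity × Occurrence × Detection:
  Thread erosion: 6 × 3 × 5 = 90
  Diaphragm leakage: 10 × 8 × 6 = 480
  Rotor degraded: 3 × 9 × 10 = 270
  Magnet fatigue crack: 10 × 2 × 10 = 200
  Gear tooth degraded: 10 × 3 × 5 = 150
  O-ring overheating: 6 × 7 × 10 = 420
  Potting out of tolerance: 6 × 8 × 3 = 144
  Fuse binding: 3 × 7 × 7 = 147
  Preload erosion: 7 × 8 × 10 = 560
After action: Preload erosion → 7 × 8 × 4 = 224.
Revised RPNs: Diaphragm leakage=480, O-ring overheating=420, Rotor degraded=270, Preload erosion=224, Magnet fatigue crack=200, Gear tooth degraded=150, Fuse binding=147, Potting out of tolerance=144, Thread erosion=90.
Highest is now Diaphragm leakage (480).

Diaphragm leakage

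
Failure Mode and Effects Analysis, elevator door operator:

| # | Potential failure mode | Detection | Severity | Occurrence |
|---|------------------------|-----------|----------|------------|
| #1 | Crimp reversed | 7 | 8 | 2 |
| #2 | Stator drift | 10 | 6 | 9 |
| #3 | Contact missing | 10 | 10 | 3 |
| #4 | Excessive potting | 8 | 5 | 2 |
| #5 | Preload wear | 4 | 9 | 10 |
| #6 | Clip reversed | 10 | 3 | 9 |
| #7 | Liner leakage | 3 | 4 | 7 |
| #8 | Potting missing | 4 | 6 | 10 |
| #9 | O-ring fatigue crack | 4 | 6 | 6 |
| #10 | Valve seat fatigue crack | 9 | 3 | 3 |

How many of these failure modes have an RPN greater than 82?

RPN = Severity × Occurrence × Detection:
  #1: 8 × 2 × 7 = 112
  #2: 6 × 9 × 10 = 540
  #3: 10 × 3 × 10 = 300
  #4: 5 × 2 × 8 = 80
  #5: 9 × 10 × 4 = 360
  #6: 3 × 9 × 10 = 270
  #7: 4 × 7 × 3 = 84
  #8: 6 × 10 × 4 = 240
  #9: 6 × 6 × 4 = 144
  #10: 3 × 3 × 9 = 81
Modes with RPN > 82: #1 (112), #2 (540), #3 (300), #5 (360), #6 (270), #7 (84), #8 (240), #9 (144) → 8.

8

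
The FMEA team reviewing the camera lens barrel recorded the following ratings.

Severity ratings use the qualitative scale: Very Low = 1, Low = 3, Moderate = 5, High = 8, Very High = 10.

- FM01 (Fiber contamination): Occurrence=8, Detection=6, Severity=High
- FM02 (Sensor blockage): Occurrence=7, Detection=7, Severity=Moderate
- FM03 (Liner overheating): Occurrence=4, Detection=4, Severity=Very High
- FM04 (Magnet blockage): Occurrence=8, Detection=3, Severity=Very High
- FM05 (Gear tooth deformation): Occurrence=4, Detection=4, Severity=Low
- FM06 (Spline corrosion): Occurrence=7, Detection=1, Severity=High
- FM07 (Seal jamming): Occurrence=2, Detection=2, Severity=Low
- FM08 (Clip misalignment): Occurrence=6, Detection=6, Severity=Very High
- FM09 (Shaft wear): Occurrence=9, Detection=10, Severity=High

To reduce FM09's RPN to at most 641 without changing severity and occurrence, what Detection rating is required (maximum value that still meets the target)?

8

FM09: S=8, O=9, D=10 → current RPN = 720.
Fixed product = 72. Need 72 × D ≤ 641, so D ≤ 641/72 = 8.90.
Maximum integer Detection rating = 8 (gives RPN 576; D=9 would give 648 > 641).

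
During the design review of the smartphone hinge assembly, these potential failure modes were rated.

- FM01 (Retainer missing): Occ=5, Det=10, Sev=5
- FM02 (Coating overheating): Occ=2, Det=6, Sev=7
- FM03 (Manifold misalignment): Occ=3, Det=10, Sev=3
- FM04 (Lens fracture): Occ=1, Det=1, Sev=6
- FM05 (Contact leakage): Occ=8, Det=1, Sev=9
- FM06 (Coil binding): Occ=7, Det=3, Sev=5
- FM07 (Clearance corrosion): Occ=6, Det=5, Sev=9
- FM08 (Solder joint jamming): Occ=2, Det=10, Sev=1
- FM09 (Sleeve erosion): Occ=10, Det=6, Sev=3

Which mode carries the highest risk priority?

RPN = Severity × Occurrence × Detection:
  FM01: 5 × 5 × 10 = 250
  FM02: 7 × 2 × 6 = 84
  FM03: 3 × 3 × 10 = 90
  FM04: 6 × 1 × 1 = 6
  FM05: 9 × 8 × 1 = 72
  FM06: 5 × 7 × 3 = 105
  FM07: 9 × 6 × 5 = 270
  FM08: 1 × 2 × 10 = 20
  FM09: 3 × 10 × 6 = 180
Highest RPN is 270 → FM07.

FM07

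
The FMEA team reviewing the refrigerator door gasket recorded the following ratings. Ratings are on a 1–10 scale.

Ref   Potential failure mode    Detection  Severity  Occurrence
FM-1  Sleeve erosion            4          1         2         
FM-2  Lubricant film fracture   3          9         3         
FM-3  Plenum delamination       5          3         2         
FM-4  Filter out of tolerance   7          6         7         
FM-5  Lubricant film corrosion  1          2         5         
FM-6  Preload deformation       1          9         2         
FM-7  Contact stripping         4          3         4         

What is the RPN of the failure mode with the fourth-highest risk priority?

30

RPN = Severity × Occurrence × Detection:
  FM-1: 1 × 2 × 4 = 8
  FM-2: 9 × 3 × 3 = 81
  FM-3: 3 × 2 × 5 = 30
  FM-4: 6 × 7 × 7 = 294
  FM-5: 2 × 5 × 1 = 10
  FM-6: 9 × 2 × 1 = 18
  FM-7: 3 × 4 × 4 = 48
Sorted descending: 294, 81, 48, 30, 18, 10, 8.
The fourth-highest RPN is 30 (FM-3).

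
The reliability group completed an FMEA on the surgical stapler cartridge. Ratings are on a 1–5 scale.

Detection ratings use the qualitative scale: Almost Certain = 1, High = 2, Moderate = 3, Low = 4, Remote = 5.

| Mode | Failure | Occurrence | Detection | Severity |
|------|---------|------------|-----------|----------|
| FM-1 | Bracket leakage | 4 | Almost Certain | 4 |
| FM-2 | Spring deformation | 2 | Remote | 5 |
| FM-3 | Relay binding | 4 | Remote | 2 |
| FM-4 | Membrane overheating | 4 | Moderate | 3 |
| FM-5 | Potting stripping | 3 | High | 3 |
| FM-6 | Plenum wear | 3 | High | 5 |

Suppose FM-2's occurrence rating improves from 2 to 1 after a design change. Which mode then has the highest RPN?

FM-3

RPN = Severity × Occurrence × Detection:
  FM-1: 4 × 4 × 1 = 16
  FM-2: 5 × 2 × 5 = 50
  FM-3: 2 × 4 × 5 = 40
  FM-4: 3 × 4 × 3 = 36
  FM-5: 3 × 3 × 2 = 18
  FM-6: 5 × 3 × 2 = 30
After action: FM-2 → 5 × 1 × 5 = 25.
Revised RPNs: FM-3=40, FM-4=36, FM-6=30, FM-2=25, FM-5=18, FM-1=16.
Highest is now FM-3 (40).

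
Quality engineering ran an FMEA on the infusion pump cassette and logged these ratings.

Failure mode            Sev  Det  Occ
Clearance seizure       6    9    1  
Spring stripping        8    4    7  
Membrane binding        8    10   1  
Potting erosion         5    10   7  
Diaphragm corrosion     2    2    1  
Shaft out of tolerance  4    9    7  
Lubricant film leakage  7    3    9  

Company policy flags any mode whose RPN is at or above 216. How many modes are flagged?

RPN = Severity × Occurrence × Detection:
  Clearance seizure: 6 × 1 × 9 = 54
  Spring stripping: 8 × 7 × 4 = 224
  Membrane binding: 8 × 1 × 10 = 80
  Potting erosion: 5 × 7 × 10 = 350
  Diaphragm corrosion: 2 × 1 × 2 = 4
  Shaft out of tolerance: 4 × 7 × 9 = 252
  Lubricant film leakage: 7 × 9 × 3 = 189
Modes with RPN ≥ 216: Spring stripping (224), Potting erosion (350), Shaft out of tolerance (252) → 3.

3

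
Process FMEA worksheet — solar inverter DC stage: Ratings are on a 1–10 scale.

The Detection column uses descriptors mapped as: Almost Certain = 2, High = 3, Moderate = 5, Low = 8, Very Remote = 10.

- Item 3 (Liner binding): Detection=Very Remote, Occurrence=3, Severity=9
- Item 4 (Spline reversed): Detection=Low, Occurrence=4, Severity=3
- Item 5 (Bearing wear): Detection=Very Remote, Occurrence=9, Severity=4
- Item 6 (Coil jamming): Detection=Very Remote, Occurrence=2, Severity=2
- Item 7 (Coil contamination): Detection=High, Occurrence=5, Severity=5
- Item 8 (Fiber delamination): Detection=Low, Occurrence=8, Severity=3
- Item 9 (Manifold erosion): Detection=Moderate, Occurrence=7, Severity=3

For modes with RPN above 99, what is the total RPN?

927

RPN = Severity × Occurrence × Detection:
  Item 3: 9 × 3 × 10 = 270
  Item 4: 3 × 4 × 8 = 96
  Item 5: 4 × 9 × 10 = 360
  Item 6: 2 × 2 × 10 = 40
  Item 7: 5 × 5 × 3 = 75
  Item 8: 3 × 8 × 8 = 192
  Item 9: 3 × 7 × 5 = 105
RPN > 99: Item 3 (270), Item 5 (360), Item 8 (192), Item 9 (105).
Sum: 270 + 360 + 192 + 105 = 927.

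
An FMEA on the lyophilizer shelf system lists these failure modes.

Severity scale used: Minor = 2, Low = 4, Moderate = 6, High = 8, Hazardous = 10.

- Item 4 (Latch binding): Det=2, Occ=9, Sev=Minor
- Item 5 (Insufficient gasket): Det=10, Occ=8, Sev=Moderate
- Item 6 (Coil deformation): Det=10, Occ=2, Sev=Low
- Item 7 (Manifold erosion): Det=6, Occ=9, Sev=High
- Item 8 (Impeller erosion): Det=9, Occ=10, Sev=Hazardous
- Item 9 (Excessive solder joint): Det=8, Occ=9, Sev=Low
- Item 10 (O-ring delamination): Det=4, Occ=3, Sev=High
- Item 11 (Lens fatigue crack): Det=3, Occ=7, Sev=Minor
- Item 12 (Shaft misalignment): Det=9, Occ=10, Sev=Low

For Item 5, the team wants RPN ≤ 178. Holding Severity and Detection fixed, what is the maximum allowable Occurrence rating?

Item 5: S=6, O=8, D=10 → current RPN = 480.
Fixed product = 60. Need 60 × O ≤ 178, so O ≤ 178/60 = 2.97.
Maximum integer Occurrence rating = 2 (gives RPN 120; O=3 would give 180 > 178).

2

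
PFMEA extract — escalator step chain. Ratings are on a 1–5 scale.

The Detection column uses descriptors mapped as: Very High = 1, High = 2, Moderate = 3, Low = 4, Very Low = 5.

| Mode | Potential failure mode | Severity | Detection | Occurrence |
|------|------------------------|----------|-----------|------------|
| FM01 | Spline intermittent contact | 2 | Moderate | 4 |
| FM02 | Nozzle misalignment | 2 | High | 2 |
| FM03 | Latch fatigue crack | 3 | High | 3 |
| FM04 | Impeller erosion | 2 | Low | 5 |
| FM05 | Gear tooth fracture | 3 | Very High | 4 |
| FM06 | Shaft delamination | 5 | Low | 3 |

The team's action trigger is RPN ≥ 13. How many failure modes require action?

RPN = Severity × Occurrence × Detection:
  FM01: 2 × 4 × 3 = 24
  FM02: 2 × 2 × 2 = 8
  FM03: 3 × 3 × 2 = 18
  FM04: 2 × 5 × 4 = 40
  FM05: 3 × 4 × 1 = 12
  FM06: 5 × 3 × 4 = 60
Modes with RPN ≥ 13: FM01 (24), FM03 (18), FM04 (40), FM06 (60) → 4.

4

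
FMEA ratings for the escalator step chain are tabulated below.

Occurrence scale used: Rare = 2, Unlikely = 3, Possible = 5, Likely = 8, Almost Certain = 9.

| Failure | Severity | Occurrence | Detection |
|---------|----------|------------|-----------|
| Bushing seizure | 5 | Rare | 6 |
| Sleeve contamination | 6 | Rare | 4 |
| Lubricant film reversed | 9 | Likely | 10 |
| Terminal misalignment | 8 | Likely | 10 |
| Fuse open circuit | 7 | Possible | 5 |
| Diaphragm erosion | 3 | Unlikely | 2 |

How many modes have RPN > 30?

RPN = Severity × Occurrence × Detection:
  Bushing seizure: 5 × 2 × 6 = 60
  Sleeve contamination: 6 × 2 × 4 = 48
  Lubricant film reversed: 9 × 8 × 10 = 720
  Terminal misalignment: 8 × 8 × 10 = 640
  Fuse open circuit: 7 × 5 × 5 = 175
  Diaphragm erosion: 3 × 3 × 2 = 18
Modes with RPN > 30: Bushing seizure (60), Sleeve contamination (48), Lubricant film reversed (720), Terminal misalignment (640), Fuse open circuit (175) → 5.

5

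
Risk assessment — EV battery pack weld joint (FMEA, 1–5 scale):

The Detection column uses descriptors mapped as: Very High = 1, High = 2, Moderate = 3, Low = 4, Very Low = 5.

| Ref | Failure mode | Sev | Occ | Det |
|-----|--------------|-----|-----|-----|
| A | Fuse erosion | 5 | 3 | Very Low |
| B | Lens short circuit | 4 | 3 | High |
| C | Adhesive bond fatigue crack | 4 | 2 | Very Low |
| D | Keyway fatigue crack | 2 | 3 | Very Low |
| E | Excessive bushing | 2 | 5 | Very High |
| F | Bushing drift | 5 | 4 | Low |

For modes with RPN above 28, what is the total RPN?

RPN = Severity × Occurrence × Detection:
  A: 5 × 3 × 5 = 75
  B: 4 × 3 × 2 = 24
  C: 4 × 2 × 5 = 40
  D: 2 × 3 × 5 = 30
  E: 2 × 5 × 1 = 10
  F: 5 × 4 × 4 = 80
RPN > 28: A (75), C (40), D (30), F (80).
Sum: 75 + 40 + 30 + 80 = 225.

225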